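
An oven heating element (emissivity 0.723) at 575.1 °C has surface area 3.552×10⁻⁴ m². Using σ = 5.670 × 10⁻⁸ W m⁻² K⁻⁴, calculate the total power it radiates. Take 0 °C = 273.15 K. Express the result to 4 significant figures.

P ≈ 7.539 W

T = 575.1 °C + 273.15 = 848.25 K.
Area A = 3.552×10⁻⁴ m².
P = εσAT⁴ = 0.723 × 5.670×10⁻⁸ × 3.552×10⁻⁴ × (848.25)⁴ = 7.539 W.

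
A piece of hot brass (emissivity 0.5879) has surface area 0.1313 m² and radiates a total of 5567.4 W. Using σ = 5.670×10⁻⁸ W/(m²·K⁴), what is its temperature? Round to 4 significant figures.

T ≈ 1062 K

Area A = 0.1313 m².
P = εσAT⁴ ⇒ T = (P/(εσA))^(1/4) = (5567.4/(0.5879×5.670×10⁻⁸×0.1313))^(1/4) = 1062 K.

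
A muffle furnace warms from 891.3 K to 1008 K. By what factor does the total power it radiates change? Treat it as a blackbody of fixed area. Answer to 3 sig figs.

P₂/P₁ ≈ 1.64

P ∝ T⁴, so P₂/P₁ = (T₂/T₁)⁴ = (1008/891.3)⁴ = (1.13093)⁴ = 1.64.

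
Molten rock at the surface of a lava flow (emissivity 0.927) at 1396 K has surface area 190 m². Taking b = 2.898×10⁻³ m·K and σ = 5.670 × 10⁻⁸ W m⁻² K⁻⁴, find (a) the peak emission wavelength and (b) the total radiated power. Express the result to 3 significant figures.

λ_max ≈ 2.08×10³ nm; P ≈ 3.79×10⁷ W

(a) λ_max = b/T = 2.898×10⁻³/1396 = 2.076×10⁻⁶ m = 2.08×10³ nm.
Area A = 190 m².
(b) P = εσAT⁴ = 0.927×5.670×10⁻⁸×190×(1396)⁴ = 3.79×10⁷ W.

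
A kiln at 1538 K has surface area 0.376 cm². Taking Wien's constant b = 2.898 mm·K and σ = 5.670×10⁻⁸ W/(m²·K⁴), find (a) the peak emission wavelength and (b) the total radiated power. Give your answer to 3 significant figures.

(a) λ_max = b/T = 2.898×10⁻³/1538 = 1.884×10⁻⁶ m = 1.88×10³ nm.
Area A = 0.376 cm² = 3.76×10⁻⁵ m².
(b) P = σAT⁴ = 5.670×10⁻⁸×3.76×10⁻⁵×(1538)⁴ = 11.9 W.

λ_max ≈ 1.88×10³ nm; P ≈ 11.9 W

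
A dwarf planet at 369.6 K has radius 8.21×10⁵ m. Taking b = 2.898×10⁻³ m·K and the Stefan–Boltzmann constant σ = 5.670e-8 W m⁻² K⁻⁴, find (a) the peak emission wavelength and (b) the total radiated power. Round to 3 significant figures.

λ_max ≈ 7.84 μm; P ≈ 8.96×10¹⁵ W

(a) λ_max = b/T = 2.898×10⁻³/369.6 = 7.841×10⁻⁶ m = 7.84 μm.
Surface area A = 4πR² = 4π(8.21×10⁵ m)² = 8.47025×10¹² m².
(b) P = σAT⁴ = 5.670×10⁻⁸×8.47025×10¹²×(369.6)⁴ = 8.96×10¹⁵ W.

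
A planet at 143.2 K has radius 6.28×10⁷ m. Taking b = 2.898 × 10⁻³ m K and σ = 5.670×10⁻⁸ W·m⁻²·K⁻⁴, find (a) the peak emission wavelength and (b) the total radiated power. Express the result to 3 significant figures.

(a) λ_max = b/T = 2.898×10⁻³/143.2 = 2.024×10⁻⁵ m = 20.2 μm.
Surface area A = 4πR² = 4π(6.28×10⁷ m)² = 4.95598×10¹⁶ m².
(b) P = σAT⁴ = 5.670×10⁻⁸×4.95598×10¹⁶×(143.2)⁴ = 1.18×10¹⁸ W.

λ_max ≈ 20.2 μm; P ≈ 1.18×10¹⁸ W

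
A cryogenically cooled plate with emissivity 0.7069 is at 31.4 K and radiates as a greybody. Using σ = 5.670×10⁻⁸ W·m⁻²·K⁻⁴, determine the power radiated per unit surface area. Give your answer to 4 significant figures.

I ≈ 0.03896 W/m²

Stefan–Boltzmann: I = εσT⁴ = 0.7069 × 5.670×10⁻⁸ × (31.4)⁴ = 0.03896 W/m².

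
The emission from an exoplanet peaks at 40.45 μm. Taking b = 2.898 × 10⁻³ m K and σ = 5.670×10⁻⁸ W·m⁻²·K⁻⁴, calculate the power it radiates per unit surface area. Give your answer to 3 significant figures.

Wien's law: T = b/λ_max = 2.898×10⁻³/4.045×10⁻⁵ = 71.6440 K.
Then I = σT⁴ = 5.670×10⁻⁸×(71.6440)⁴ = 1.49 W/m².

I ≈ 1.49 W/m²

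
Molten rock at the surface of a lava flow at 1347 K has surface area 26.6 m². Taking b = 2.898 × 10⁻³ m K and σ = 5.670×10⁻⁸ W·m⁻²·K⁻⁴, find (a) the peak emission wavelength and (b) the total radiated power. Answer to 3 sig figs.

λ_max ≈ 2.15 μm; P ≈ 4.97×10⁶ W

(a) λ_max = b/T = 2.898×10⁻³/1347 = 2.151×10⁻⁶ m = 2.15 μm.
Area A = 26.6 m².
(b) P = σAT⁴ = 5.670×10⁻⁸×26.6×(1347)⁴ = 4.97×10⁶ W.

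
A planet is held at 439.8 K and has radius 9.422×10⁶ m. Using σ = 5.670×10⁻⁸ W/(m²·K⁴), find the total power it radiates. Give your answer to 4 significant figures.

Surface area A = 4πR² = 4π(9.422×10⁶ m)² = 1.11557×10¹⁵ m².
P = σAT⁴ = 5.670×10⁻⁸ × 1.11557×10¹⁵ × (439.8)⁴ = 2.366×10¹⁸ W.

P ≈ 2.366×10¹⁸ W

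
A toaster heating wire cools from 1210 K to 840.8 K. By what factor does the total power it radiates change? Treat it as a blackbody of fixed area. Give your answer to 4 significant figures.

P ∝ T⁴, so P₂/P₁ = (T₂/T₁)⁴ = (840.8/1210)⁴ = (0.694876)⁴ = 0.2331.

P₂/P₁ ≈ 0.2331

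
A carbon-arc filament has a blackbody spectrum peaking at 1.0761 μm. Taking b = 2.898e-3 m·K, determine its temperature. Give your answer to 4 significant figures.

T ≈ 2693 K

Wien's law gives T = b/λ_max = (2.898×10⁻³ m·K)/(1.0761×10⁻⁶ m) = 2693 K.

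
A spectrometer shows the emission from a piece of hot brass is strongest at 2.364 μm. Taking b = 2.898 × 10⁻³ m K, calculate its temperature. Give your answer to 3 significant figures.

T ≈ 1.23×10³ K

Wien's law gives T = b/λ_max = (2.898×10⁻³ m·K)/(2.364×10⁻⁶ m) = 1.23×10³ K.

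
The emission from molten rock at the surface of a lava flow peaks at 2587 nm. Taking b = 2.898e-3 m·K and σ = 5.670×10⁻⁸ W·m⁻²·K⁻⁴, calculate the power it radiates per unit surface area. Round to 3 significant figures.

I ≈ 8.93×10⁴ W/m²

Wien's law: T = b/λ_max = 2.898×10⁻³/2.587×10⁻⁶ = 1120.22 K.
Then I = σT⁴ = 5.670×10⁻⁸×(1120.22)⁴ = 8.93×10⁴ W/m².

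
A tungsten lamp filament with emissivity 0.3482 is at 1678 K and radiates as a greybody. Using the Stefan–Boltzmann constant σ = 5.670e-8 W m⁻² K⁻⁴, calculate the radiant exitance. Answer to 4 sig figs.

I ≈ 1.565×10⁵ W/m²

Stefan–Boltzmann: I = εσT⁴ = 0.3482 × 5.670×10⁻⁸ × (1678)⁴ = 1.565×10⁵ W/m².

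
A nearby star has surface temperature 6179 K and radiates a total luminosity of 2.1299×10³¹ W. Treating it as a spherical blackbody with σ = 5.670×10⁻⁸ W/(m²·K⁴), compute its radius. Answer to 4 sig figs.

R ≈ 1.432×10¹¹ m

L = 4πR²σT⁴ ⇒ R = √(L/(4πσT⁴)).
σT⁴ = 8.26525×10⁷ W/m², so R = √(2.1299×10³¹/(4π×8.26525×10⁷)) = 1.432×10¹¹ m.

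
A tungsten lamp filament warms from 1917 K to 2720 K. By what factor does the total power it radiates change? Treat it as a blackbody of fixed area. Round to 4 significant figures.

P ∝ T⁴, so P₂/P₁ = (T₂/T₁)⁴ = (2720/1917)⁴ = (1.41888)⁴ = 4.053.

P₂/P₁ ≈ 4.053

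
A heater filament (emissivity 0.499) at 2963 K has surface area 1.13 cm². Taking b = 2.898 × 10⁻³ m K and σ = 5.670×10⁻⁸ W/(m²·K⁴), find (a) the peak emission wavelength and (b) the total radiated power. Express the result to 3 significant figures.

(a) λ_max = b/T = 2.898×10⁻³/2963 = 9.781×10⁻⁷ m = 0.978 μm.
Area A = 1.13 cm² = 1.13×10⁻⁴ m².
(b) P = εσAT⁴ = 0.499×5.670×10⁻⁸×1.13×10⁻⁴×(2963)⁴ = 246 W.

λ_max ≈ 0.978 μm; P ≈ 246 W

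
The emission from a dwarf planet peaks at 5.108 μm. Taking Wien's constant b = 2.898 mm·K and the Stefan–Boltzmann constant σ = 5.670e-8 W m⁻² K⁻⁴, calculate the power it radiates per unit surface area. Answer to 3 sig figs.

I ≈ 5.87×10³ W/m²

Wien's law: T = b/λ_max = 2.898×10⁻³/5.108×10⁻⁶ = 567.345 K.
Then I = σT⁴ = 5.670×10⁻⁸×(567.345)⁴ = 5.87×10³ W/m².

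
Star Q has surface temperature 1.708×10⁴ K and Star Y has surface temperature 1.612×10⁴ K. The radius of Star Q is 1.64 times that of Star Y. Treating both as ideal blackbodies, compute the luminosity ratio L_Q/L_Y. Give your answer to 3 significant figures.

L ∝ R²T⁴, so L_Q/L_Y = (R_Q/R_Y)²(T_Q/T_Y)⁴ = (1.64)² × (1.708×10⁴/1.612×10⁴)⁴ = 2.6896 × 1.26035 = 3.39.

L_Q/L_Y ≈ 3.39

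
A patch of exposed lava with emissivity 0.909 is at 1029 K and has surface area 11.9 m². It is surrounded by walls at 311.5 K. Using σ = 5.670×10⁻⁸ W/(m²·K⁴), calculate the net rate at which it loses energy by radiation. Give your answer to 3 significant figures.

Net loss ≈ 6.82×10⁵ W

Area A = 11.9 m².
Net radiated power P_net = εσA(T⁴ − T₀⁴) = 0.909×5.670×10⁻⁸×11.9×(1029⁴ − 311.5⁴).
T⁴ − T₀⁴ = 1.12114×10¹² − 9.41526×10⁹ = 1.11172×10¹² K⁴, so P_net = 6.82×10⁵ W.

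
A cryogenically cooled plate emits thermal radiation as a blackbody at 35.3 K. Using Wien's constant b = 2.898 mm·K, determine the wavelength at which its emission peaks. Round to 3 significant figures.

Wien's displacement law: λ_max = b/T = (2.898×10⁻³ m·K)/(35.3 K) = 8.210×10⁻⁵ m.
That is 82.1 μm, in the infrared range.

λ_max ≈ 82.1 μm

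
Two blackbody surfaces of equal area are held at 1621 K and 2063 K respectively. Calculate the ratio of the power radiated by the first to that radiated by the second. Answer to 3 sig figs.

P₁/P₂ ≈ 0.381

With equal areas, P₁/P₂ = (T₁/T₂)⁴ = (1621/2063)⁴ = 0.381.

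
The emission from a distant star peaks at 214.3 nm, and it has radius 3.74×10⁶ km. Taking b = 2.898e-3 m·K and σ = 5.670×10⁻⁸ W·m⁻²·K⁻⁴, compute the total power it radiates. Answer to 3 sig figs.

Wien's law: T = b/λ_max = 2.898×10⁻³/2.143×10⁻⁷ = 13523.1 K.
Surface area A = 4πR² = 4π(3.74×10⁹ m)² = 1.75773×10²⁰ m².
Then P = σAT⁴ = 5.670×10⁻⁸×1.75773×10²⁰×(13523.1)⁴ = 3.33×10²⁹ W.

P ≈ 3.33×10²⁹ W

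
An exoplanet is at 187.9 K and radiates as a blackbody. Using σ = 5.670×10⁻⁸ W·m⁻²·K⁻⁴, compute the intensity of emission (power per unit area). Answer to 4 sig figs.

I ≈ 70.68 W/m²

Stefan–Boltzmann: I = σT⁴ = 5.670×10⁻⁸ × (187.9)⁴ = 70.68 W/m².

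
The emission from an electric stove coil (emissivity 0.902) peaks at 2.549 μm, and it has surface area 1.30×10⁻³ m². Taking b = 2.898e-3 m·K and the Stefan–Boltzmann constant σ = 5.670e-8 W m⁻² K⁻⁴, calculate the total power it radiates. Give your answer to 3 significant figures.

Wien's law: T = b/λ_max = 2.898×10⁻³/2.549×10⁻⁶ = 1136.92 K.
Area A = 1.30×10⁻³ m².
Then P = εσAT⁴ = 0.902×5.670×10⁻⁸×1.30×10⁻³×(1136.92)⁴ = 111 W.

P ≈ 111 W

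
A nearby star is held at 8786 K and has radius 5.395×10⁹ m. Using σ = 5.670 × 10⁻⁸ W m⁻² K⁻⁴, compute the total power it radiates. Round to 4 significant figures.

P ≈ 1.236×10²⁹ W

Surface area A = 4πR² = 4π(5.395×10⁹ m)² = 3.65757×10²⁰ m².
P = σAT⁴ = 5.670×10⁻⁸ × 3.65757×10²⁰ × (8786)⁴ = 1.236×10²⁹ W.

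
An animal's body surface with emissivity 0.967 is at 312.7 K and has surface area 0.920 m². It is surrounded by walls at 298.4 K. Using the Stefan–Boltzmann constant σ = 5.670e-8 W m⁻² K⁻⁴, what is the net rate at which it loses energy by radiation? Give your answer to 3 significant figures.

Area A = 0.920 m².
Net radiated power P_net = εσA(T⁴ − T₀⁴) = 0.967×5.670×10⁻⁸×0.920×(312.7⁴ − 298.4⁴).
T⁴ − T₀⁴ = 9.56118×10⁹ − 7.92858×10⁹ = 1.63260×10⁹ K⁴, so P_net = 82.4 W.

Net loss ≈ 82.4 W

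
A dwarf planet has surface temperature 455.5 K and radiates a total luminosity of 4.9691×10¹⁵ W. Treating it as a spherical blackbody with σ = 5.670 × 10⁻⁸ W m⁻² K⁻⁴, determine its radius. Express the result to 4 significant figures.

L = 4πR²σT⁴ ⇒ R = √(L/(4πσT⁴)).
σT⁴ = 2440.82 W/m², so R = √(4.9691×10¹⁵/(4π×2440.82)) = 4.025×10⁵ m.

R ≈ 4.025×10⁵ m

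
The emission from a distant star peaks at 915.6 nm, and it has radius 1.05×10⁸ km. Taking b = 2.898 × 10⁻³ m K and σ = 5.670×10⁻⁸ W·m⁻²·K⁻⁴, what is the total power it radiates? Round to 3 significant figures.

P ≈ 7.88×10²⁹ W

Wien's law: T = b/λ_max = 2.898×10⁻³/9.156×10⁻⁷ = 3165.14 K.
Surface area A = 4πR² = 4π(1.05×10¹¹ m)² = 1.38544×10²³ m².
Then P = σAT⁴ = 5.670×10⁻⁸×1.38544×10²³×(3165.14)⁴ = 7.88×10²⁹ W.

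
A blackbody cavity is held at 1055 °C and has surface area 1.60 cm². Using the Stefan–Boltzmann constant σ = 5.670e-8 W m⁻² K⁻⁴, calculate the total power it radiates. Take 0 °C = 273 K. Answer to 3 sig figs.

P ≈ 28.2 W

T = 1055 °C + 273 = 1328 K.
Area A = 1.60 cm² = 1.60×10⁻⁴ m².
P = σAT⁴ = 5.670×10⁻⁸ × 1.60×10⁻⁴ × (1328)⁴ = 28.2 W.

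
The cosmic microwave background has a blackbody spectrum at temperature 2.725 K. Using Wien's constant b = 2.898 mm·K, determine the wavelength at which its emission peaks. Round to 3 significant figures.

λ_max ≈ 1.06 mm

Wien's displacement law: λ_max = b/T = (2.898×10⁻³ m·K)/(2.725 K) = 1.063×10⁻³ m.
That is 1.06 mm, in the microwave range.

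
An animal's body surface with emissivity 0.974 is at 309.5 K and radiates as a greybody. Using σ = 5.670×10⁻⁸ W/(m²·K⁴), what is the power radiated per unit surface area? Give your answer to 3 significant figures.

I ≈ 507 W/m²

Stefan–Boltzmann: I = εσT⁴ = 0.974 × 5.670×10⁻⁸ × (309.5)⁴ = 507 W/m².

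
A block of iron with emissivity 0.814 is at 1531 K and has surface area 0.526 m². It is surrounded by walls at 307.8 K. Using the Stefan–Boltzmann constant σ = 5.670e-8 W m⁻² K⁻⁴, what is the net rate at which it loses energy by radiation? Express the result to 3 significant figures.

Area A = 0.526 m².
Net radiated power P_net = εσA(T⁴ − T₀⁴) = 0.814×5.670×10⁻⁸×0.526×(1531⁴ − 307.8⁴).
T⁴ − T₀⁴ = 5.49415×10¹² − 8.97583×10⁹ = 5.48517×10¹² K⁴, so P_net = 1.33×10⁵ W.

Net loss ≈ 1.33×10⁵ W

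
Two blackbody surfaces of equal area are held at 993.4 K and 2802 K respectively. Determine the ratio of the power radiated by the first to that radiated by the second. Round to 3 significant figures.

With equal areas, P₁/P₂ = (T₁/T₂)⁴ = (993.4/2802)⁴ = 0.0158.

P₁/P₂ ≈ 0.0158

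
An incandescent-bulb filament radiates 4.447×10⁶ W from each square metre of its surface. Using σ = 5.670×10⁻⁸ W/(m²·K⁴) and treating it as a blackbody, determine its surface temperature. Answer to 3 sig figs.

T ≈ 2.98×10³ K

I = σT⁴, so T = (I/σ)^(1/4) = (4.447×10⁶/(5.670×10⁻⁸))^(1/4) = 2.98×10³ K.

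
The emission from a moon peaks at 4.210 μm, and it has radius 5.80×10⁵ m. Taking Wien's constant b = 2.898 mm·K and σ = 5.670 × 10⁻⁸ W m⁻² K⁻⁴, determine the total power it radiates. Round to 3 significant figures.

P ≈ 5.38×10¹⁶ W

Wien's law: T = b/λ_max = 2.898×10⁻³/4.210×10⁻⁶ = 688.361 K.
Surface area A = 4πR² = 4π(5.80×10⁵ m)² = 4.22733×10¹² m².
Then P = σAT⁴ = 5.670×10⁻⁸×4.22733×10¹²×(688.361)⁴ = 5.38×10¹⁶ W.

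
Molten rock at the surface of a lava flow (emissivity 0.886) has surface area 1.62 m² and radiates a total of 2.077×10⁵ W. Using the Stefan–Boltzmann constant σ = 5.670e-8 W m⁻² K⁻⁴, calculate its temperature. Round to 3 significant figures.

Area A = 1.62 m².
P = εσAT⁴ ⇒ T = (P/(εσA))^(1/4) = (2.077×10⁵/(0.886×5.670×10⁻⁸×1.62))^(1/4) = 1.26×10³ K.

T ≈ 1.26×10³ K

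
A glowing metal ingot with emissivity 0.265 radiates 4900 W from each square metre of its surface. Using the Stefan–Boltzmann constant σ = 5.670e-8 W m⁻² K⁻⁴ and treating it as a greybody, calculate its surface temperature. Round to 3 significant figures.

T ≈ 756 K

I = εσT⁴, so T = (I/εσ)^(1/4) = (4900/(0.265×5.670×10⁻⁸))^(1/4) = 756 K.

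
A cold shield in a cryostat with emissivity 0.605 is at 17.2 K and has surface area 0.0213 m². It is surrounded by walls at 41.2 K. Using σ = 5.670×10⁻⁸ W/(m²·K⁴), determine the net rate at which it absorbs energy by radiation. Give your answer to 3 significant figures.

Net gain ≈ 2.04×10⁻³ W

Area A = 0.0213 m².
Net radiated power P_net = εσA(T⁴ − T₀⁴) = 0.605×5.670×10⁻⁸×0.0213×(17.2⁴ − 41.2⁴).
T⁴ − T₀⁴ = 87521.3 − 2.88130×10⁶ = -2.79378×10⁶ K⁴, so P_net = -2.04×10⁻³ W — negative, meaning a net gain of 2.04×10⁻³ W.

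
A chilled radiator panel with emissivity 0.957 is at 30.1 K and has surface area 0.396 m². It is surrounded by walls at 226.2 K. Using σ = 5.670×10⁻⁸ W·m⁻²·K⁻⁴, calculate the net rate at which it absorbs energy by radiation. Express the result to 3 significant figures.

Area A = 0.396 m².
Net radiated power P_net = εσA(T⁴ − T₀⁴) = 0.957×5.670×10⁻⁸×0.396×(30.1⁴ − 226.2⁴).
T⁴ − T₀⁴ = 8.20854×10⁵ − 2.61800×10⁹ = -2.61718×10⁹ K⁴, so P_net = -56.2 W — negative, meaning a net gain of 56.2 W.

Net gain ≈ 56.2 W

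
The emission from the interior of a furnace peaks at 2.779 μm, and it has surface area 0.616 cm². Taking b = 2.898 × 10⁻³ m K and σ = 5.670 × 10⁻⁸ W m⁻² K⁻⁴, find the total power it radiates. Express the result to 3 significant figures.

Wien's law: T = b/λ_max = 2.898×10⁻³/2.779×10⁻⁶ = 1042.82 K.
Area A = 0.616 cm² = 6.16×10⁻⁵ m².
Then P = σAT⁴ = 5.670×10⁻⁸×6.16×10⁻⁵×(1042.82)⁴ = 4.13 W.

P ≈ 4.13 W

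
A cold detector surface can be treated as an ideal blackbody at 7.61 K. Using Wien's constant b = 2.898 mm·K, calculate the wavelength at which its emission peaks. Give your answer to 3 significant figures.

Wien's displacement law: λ_max = b/T = (2.898×10⁻³ m·K)/(7.61 K) = 3.808×10⁻⁴ m.
That is 3.81×10⁻⁴ m, in the infrared range.

λ_max ≈ 3.81×10⁻⁴ m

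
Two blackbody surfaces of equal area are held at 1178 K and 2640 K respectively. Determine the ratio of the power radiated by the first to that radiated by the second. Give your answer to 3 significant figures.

With equal areas, P₁/P₂ = (T₁/T₂)⁴ = (1178/2640)⁴ = 0.0396.

P₁/P₂ ≈ 0.0396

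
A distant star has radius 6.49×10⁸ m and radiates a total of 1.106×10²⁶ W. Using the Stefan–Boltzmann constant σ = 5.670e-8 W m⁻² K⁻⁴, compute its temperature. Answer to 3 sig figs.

Surface area A = 4πR² = 4π(6.49×10⁸ m)² = 5.29297×10¹⁸ m².
P = σAT⁴ ⇒ T = (P/(σA))^(1/4) = (1.106×10²⁶/(5.670×10⁻⁸×5.29297×10¹⁸))^(1/4) = 4.38×10³ K.

T ≈ 4.38×10³ K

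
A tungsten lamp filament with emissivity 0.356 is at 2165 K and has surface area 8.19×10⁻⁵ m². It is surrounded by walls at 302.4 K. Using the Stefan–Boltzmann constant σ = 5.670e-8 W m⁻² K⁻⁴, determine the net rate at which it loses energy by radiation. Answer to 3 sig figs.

Area A = 8.19×10⁻⁵ m².
Net radiated power P_net = εσA(T⁴ − T₀⁴) = 0.356×5.670×10⁻⁸×8.19×10⁻⁵×(2165⁴ − 302.4⁴).
T⁴ − T₀⁴ = 2.19701×10¹³ − 8.36233×10⁹ = 2.19617×10¹³ K⁴, so P_net = 36.3 W.

Net loss ≈ 36.3 W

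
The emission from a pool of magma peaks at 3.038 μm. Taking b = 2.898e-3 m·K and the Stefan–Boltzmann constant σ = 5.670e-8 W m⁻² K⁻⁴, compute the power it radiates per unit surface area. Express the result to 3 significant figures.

I ≈ 4.69×10⁴ W/m²

Wien's law: T = b/λ_max = 2.898×10⁻³/3.038×10⁻⁶ = 953.917 K.
Then I = σT⁴ = 5.670×10⁻⁸×(953.917)⁴ = 4.69×10⁴ W/m².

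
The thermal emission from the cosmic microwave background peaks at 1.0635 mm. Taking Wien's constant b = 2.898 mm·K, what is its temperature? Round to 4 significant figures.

T ≈ 2.725 K

Wien's law gives T = b/λ_max = (2.898×10⁻³ m·K)/(1.0635×10⁻³ m) = 2.725 K.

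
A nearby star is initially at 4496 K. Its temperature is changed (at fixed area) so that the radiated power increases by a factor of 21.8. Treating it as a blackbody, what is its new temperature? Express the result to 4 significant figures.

P ∝ T⁴, so T₂/T₁ = (P₂/P₁)^(1/4) = (21.8)^(1/4) = 2.16080.
T₂ = 4496 × 2.16080 = 9715 K.

T₂ ≈ 9715 K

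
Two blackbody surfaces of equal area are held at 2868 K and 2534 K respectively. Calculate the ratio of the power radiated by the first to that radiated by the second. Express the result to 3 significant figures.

P₁/P₂ ≈ 1.64

With equal areas, P₁/P₂ = (T₁/T₂)⁴ = (2868/2534)⁴ = 1.64.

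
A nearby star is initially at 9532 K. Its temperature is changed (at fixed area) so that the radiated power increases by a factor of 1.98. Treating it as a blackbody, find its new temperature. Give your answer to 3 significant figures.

T₂ ≈ 1.13×10⁴ K

P ∝ T⁴, so T₂/T₁ = (P₂/P₁)^(1/4) = (1.98)^(1/4) = 1.18622.
T₂ = 9532 × 1.18622 = 1.13×10⁴ K.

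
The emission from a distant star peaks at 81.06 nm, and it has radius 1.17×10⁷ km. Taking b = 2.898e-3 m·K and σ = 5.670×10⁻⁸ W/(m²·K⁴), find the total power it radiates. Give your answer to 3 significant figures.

Wien's law: T = b/λ_max = 2.898×10⁻³/8.106×10⁻⁸ = 35751.3 K.
Surface area A = 4πR² = 4π(1.17×10¹⁰ m)² = 1.72021×10²¹ m².
Then P = σAT⁴ = 5.670×10⁻⁸×1.72021×10²¹×(35751.3)⁴ = 1.59×10³² W.

P ≈ 1.59×10³² W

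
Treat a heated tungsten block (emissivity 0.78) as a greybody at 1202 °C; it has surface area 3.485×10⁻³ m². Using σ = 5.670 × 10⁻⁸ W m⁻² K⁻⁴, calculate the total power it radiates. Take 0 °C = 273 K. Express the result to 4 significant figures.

T = 1202 °C + 273 = 1475 K.
Area A = 3.485×10⁻³ m².
P = εσAT⁴ = 0.78 × 5.670×10⁻⁸ × 3.485×10⁻³ × (1475)⁴ = 729.5 W.

P ≈ 729.5 W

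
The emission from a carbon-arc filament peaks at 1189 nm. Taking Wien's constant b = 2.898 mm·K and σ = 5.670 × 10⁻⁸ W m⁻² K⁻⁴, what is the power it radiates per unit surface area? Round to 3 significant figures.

I ≈ 2.00×10⁶ W/m²

Wien's law: T = b/λ_max = 2.898×10⁻³/1.189×10⁻⁶ = 2437.34 K.
Then I = σT⁴ = 5.670×10⁻⁸×(2437.34)⁴ = 2.00×10⁶ W/m².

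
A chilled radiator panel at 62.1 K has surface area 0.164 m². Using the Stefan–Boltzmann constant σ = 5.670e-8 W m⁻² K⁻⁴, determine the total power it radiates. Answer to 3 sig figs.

Area A = 0.164 m².
P = σAT⁴ = 5.670×10⁻⁸ × 0.164 × (62.1)⁴ = 0.138 W.

P ≈ 0.138 W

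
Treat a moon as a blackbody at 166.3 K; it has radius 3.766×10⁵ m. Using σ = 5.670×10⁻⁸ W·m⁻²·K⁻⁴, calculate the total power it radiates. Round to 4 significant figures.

Surface area A = 4πR² = 4π(3.766×10⁵ m)² = 1.78226×10¹² m².
P = σAT⁴ = 5.670×10⁻⁸ × 1.78226×10¹² × (166.3)⁴ = 7.729×10¹³ W.

P ≈ 7.729×10¹³ W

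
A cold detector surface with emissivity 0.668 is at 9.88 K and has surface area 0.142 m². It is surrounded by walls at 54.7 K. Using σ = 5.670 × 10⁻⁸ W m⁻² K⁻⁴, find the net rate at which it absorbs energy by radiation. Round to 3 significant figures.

Area A = 0.142 m².
Net radiated power P_net = εσA(T⁴ − T₀⁴) = 0.668×5.670×10⁻⁸×0.142×(9.88⁴ − 54.7⁴).
T⁴ − T₀⁴ = 9528.57 − 8.95260×10⁶ = -8.94307×10⁶ K⁴, so P_net = -0.0481 W — negative, meaning a net gain of 0.0481 W.

Net gain ≈ 0.0481 W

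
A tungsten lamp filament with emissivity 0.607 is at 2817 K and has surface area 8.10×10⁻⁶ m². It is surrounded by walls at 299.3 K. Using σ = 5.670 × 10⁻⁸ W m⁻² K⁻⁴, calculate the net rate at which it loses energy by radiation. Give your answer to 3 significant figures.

Net loss ≈ 17.6 W

Area A = 8.10×10⁻⁶ m².
Net radiated power P_net = εσA(T⁴ − T₀⁴) = 0.607×5.670×10⁻⁸×8.10×10⁻⁶×(2817⁴ − 299.3⁴).
T⁴ − T₀⁴ = 6.29720×10¹³ − 8.02466×10⁹ = 6.29640×10¹³ K⁴, so P_net = 17.6 W.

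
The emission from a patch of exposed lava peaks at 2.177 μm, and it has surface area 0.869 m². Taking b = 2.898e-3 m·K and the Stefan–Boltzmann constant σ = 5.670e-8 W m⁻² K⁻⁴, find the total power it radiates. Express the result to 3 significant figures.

Wien's law: T = b/λ_max = 2.898×10⁻³/2.177×10⁻⁶ = 1331.19 K.
Area A = 0.869 m².
Then P = σAT⁴ = 5.670×10⁻⁸×0.869×(1331.19)⁴ = 1.55×10⁵ W.

P ≈ 1.55×10⁵ W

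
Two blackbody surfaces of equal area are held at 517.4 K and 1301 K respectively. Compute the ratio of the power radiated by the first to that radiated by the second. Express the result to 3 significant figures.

P₁/P₂ ≈ 0.0250

With equal areas, P₁/P₂ = (T₁/T₂)⁴ = (517.4/1301)⁴ = 0.0250.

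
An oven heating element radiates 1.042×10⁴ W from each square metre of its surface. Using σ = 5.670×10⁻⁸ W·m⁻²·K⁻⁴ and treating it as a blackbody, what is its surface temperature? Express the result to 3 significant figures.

T ≈ 655 K

I = σT⁴, so T = (I/σ)^(1/4) = (1.042×10⁴/(5.670×10⁻⁸))^(1/4) = 655 K.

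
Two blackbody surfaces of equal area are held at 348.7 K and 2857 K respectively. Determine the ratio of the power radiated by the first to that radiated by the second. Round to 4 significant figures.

With equal areas, P₁/P₂ = (T₁/T₂)⁴ = (348.7/2857)⁴ = 2.219×10⁻⁴.

P₁/P₂ ≈ 2.219×10⁻⁴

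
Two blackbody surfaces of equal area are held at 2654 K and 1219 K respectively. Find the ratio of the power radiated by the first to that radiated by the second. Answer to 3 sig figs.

P₁/P₂ ≈ 22.5

With equal areas, P₁/P₂ = (T₁/T₂)⁴ = (2654/1219)⁴ = 22.5.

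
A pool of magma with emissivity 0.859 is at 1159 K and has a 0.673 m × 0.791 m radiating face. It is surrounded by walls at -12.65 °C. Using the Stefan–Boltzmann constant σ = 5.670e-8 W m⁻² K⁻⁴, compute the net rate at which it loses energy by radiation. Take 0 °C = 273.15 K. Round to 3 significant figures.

Surroundings: T = -12.65 °C + 273.15 = 260.50 K.
Area A = 0.673 × 0.791 = 0.532343 m².
Net radiated power P_net = εσA(T⁴ − T₀⁴) = 0.859×5.670×10⁻⁸×0.532343×(1159⁴ − 260.50⁴).
T⁴ − T₀⁴ = 1.80440×10¹² − 4.60501×10⁹ = 1.79979×10¹² K⁴, so P_net = 4.67×10⁴ W.

Net loss ≈ 4.67×10⁴ W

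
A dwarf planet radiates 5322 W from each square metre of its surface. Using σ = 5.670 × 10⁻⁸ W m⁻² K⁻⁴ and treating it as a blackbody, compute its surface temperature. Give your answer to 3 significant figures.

I = σT⁴, so T = (I/σ)^(1/4) = (5322/(5.670×10⁻⁸))^(1/4) = 554 K.

T ≈ 554 K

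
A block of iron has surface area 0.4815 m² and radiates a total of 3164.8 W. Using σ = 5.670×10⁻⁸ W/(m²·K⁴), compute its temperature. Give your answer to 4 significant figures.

T ≈ 583.5 K

Area A = 0.4815 m².
P = σAT⁴ ⇒ T = (P/(σA))^(1/4) = (3164.8/(5.670×10⁻⁸×0.4815))^(1/4) = 583.5 K.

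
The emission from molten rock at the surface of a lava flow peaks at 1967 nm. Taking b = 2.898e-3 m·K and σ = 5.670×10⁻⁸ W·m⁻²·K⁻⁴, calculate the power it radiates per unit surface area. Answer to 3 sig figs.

Wien's law: T = b/λ_max = 2.898×10⁻³/1.967×10⁻⁶ = 1473.31 K.
Then I = σT⁴ = 5.670×10⁻⁸×(1473.31)⁴ = 2.67×10⁵ W/m².

I ≈ 2.67×10⁵ W/m²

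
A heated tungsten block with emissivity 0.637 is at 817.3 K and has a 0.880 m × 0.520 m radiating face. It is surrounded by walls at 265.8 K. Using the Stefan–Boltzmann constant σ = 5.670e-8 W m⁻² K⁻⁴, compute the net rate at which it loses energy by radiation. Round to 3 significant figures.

Area A = 0.880 × 0.520 = 0.4576 m².
Net radiated power P_net = εσA(T⁴ − T₀⁴) = 0.637×5.670×10⁻⁸×0.4576×(817.3⁴ − 265.8⁴).
T⁴ − T₀⁴ = 4.46196×10¹¹ − 4.99137×10⁹ = 4.41205×10¹¹ K⁴, so P_net = 7.29×10³ W.

Net loss ≈ 7.29×10³ W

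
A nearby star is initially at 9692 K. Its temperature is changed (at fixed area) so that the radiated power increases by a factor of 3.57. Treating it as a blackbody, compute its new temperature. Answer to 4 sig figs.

P ∝ T⁴, so T₂/T₁ = (P₂/P₁)^(1/4) = (3.57)^(1/4) = 1.37457.
T₂ = 9692 × 1.37457 = 1.332×10⁴ K.

T₂ ≈ 1.332×10⁴ K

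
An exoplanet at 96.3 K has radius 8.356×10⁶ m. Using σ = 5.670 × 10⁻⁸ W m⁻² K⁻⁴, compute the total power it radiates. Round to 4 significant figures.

Surface area A = 4πR² = 4π(8.356×10⁶ m)² = 8.77418×10¹⁴ m².
P = σAT⁴ = 5.670×10⁻⁸ × 8.77418×10¹⁴ × (96.3)⁴ = 4.279×10¹⁵ W.

P ≈ 4.279×10¹⁵ W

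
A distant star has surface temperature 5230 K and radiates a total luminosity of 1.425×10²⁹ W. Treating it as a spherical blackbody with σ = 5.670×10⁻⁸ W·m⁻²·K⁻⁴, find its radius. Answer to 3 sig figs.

L = 4πR²σT⁴ ⇒ R = √(L/(4πσT⁴)).
σT⁴ = 4.24219×10⁷ W/m², so R = √(1.425×10²⁹/(4π×4.24219×10⁷)) = 1.63×10¹⁰ m.

R ≈ 1.63×10¹⁰ m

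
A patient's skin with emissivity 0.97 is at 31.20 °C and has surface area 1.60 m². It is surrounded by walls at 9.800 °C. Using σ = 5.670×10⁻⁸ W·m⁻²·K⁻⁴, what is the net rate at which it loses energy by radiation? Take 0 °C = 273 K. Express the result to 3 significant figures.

Net loss ≈ 191 W

T = 31.20 °C + 273 = 304.20 K.
Surroundings: T = 9.800 °C + 273 = 282.800 K.
Area A = 1.60 m².
Net radiated power P_net = εσA(T⁴ − T₀⁴) = 0.97×5.670×10⁻⁸×1.60×(304.20⁴ − 282.800⁴).
T⁴ − T₀⁴ = 8.56321×10⁹ − 6.39613×10⁹ = 2.16708×10⁹ K⁴, so P_net = 191 W.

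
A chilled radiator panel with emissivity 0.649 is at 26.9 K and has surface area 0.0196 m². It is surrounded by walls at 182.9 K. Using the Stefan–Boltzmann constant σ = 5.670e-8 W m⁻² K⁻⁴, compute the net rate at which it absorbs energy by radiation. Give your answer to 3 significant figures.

Area A = 0.0196 m².
Net radiated power P_net = εσA(T⁴ − T₀⁴) = 0.649×5.670×10⁻⁸×0.0196×(26.9⁴ − 182.9⁴).
T⁴ − T₀⁴ = 5.23611×10⁵ − 1.11906×10⁹ = -1.11854×10⁹ K⁴, so P_net = -0.807 W — negative, meaning a net gain of 0.807 W.

Net gain ≈ 0.807 W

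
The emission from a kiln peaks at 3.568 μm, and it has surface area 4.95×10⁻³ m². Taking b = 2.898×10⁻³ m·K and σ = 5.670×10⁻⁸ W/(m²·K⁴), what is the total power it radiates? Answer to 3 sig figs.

Wien's law: T = b/λ_max = 2.898×10⁻³/3.568×10⁻⁶ = 812.220 K.
Area A = 4.95×10⁻³ m².
Then P = σAT⁴ = 5.670×10⁻⁸×4.95×10⁻³×(812.220)⁴ = 122 W.

P ≈ 122 W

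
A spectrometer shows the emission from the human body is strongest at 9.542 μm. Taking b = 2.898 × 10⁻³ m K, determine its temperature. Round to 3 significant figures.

Wien's law gives T = b/λ_max = (2.898×10⁻³ m·K)/(9.542×10⁻⁶ m) = 304 K.

T ≈ 304 K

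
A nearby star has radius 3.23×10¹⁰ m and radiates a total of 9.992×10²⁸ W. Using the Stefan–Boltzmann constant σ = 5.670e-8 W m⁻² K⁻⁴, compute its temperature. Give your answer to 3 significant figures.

T ≈ 3.40×10³ K

Surface area A = 4πR² = 4π(3.23×10¹⁰ m)² = 1.31104×10²² m².
P = σAT⁴ ⇒ T = (P/(σA))^(1/4) = (9.992×10²⁸/(5.670×10⁻⁸×1.31104×10²²))^(1/4) = 3.40×10³ K.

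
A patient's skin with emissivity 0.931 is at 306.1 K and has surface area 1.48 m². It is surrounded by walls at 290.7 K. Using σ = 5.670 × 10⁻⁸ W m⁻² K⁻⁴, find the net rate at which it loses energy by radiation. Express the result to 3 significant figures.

Net loss ≈ 128 W

Area A = 1.48 m².
Net radiated power P_net = εσA(T⁴ − T₀⁴) = 0.931×5.670×10⁻⁸×1.48×(306.1⁴ − 290.7⁴).
T⁴ − T₀⁴ = 8.77917×10⁹ − 7.14135×10⁹ = 1.63782×10⁹ K⁴, so P_net = 128 W.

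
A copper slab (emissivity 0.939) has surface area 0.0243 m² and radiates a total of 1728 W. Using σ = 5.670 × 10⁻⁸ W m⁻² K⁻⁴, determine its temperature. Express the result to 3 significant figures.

Area A = 0.0243 m².
P = εσAT⁴ ⇒ T = (P/(εσA))^(1/4) = (1728/(0.939×5.670×10⁻⁸×0.0243))^(1/4) = 1.08×10³ K.

T ≈ 1.08×10³ K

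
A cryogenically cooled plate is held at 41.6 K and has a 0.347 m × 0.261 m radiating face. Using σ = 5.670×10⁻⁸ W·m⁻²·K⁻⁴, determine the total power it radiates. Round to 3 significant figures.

Area A = 0.347 × 0.261 = 0.090567 m².
P = σAT⁴ = 5.670×10⁻⁸ × 0.090567 × (41.6)⁴ = 0.0154 W.

P ≈ 0.0154 W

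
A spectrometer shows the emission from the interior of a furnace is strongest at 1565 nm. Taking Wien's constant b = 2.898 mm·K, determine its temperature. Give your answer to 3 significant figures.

Wien's law gives T = b/λ_max = (2.898×10⁻³ m·K)/(1.565×10⁻⁶ m) = 1.85×10³ K.

T ≈ 1.85×10³ K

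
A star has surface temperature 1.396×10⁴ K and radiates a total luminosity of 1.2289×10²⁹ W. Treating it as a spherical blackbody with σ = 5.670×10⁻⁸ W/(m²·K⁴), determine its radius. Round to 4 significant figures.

L = 4πR²σT⁴ ⇒ R = √(L/(4πσT⁴)).
σT⁴ = 2.15340×10⁹ W/m², so R = √(1.2289×10²⁹/(4π×2.15340×10⁹)) = 2.131×10⁹ m.

R ≈ 2.131×10⁹ m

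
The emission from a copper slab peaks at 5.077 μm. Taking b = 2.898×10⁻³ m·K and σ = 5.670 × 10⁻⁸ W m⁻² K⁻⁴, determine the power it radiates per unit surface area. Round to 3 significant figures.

Wien's law: T = b/λ_max = 2.898×10⁻³/5.077×10⁻⁶ = 570.810 K.
Then I = σT⁴ = 5.670×10⁻⁸×(570.810)⁴ = 6.02×10³ W/m².

I ≈ 6.02×10³ W/m²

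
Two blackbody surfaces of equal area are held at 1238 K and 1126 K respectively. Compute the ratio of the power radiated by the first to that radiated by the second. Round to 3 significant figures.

P₁/P₂ ≈ 1.46

With equal areas, P₁/P₂ = (T₁/T₂)⁴ = (1238/1126)⁴ = 1.46.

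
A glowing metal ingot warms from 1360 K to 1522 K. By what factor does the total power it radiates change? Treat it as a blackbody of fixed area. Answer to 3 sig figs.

P₂/P₁ ≈ 1.57

P ∝ T⁴, so P₂/P₁ = (T₂/T₁)⁴ = (1522/1360)⁴ = (1.11912)⁴ = 1.57.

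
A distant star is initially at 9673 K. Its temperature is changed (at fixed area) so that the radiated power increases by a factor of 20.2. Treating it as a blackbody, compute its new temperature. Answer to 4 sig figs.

T₂ ≈ 2.051×10⁴ K

P ∝ T⁴, so T₂/T₁ = (P₂/P₁)^(1/4) = (20.2)^(1/4) = 2.12001.
T₂ = 9673 × 2.12001 = 2.051×10⁴ K.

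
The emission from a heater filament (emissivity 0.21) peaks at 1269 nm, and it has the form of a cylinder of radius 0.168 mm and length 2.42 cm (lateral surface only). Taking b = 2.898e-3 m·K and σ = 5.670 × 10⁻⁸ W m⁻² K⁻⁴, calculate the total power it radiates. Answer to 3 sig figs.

Wien's law: T = b/λ_max = 2.898×10⁻³/1.269×10⁻⁶ = 2283.69 K.
Lateral area A = 2πrL = 2π×1.68×10⁻⁴×0.0242 = 2.55449×10⁻⁵ m².
Then P = εσAT⁴ = 0.21×5.670×10⁻⁸×2.55449×10⁻⁵×(2283.69)⁴ = 8.27 W.

P ≈ 8.27 W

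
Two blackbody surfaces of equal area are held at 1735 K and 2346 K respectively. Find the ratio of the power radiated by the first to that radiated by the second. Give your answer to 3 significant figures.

P₁/P₂ ≈ 0.299

With equal areas, P₁/P₂ = (T₁/T₂)⁴ = (1735/2346)⁴ = 0.299.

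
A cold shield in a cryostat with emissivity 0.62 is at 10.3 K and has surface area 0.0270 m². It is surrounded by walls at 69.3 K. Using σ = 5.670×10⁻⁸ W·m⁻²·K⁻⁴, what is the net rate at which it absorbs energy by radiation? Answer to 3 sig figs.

Net gain ≈ 0.0219 W

Area A = 0.0270 m².
Net radiated power P_net = εσA(T⁴ − T₀⁴) = 0.62×5.670×10⁻⁸×0.0270×(10.3⁴ − 69.3⁴).
T⁴ − T₀⁴ = 11255.1 − 2.30639×10⁷ = -2.30526×10⁷ K⁴, so P_net = -0.0219 W — negative, meaning a net gain of 0.0219 W.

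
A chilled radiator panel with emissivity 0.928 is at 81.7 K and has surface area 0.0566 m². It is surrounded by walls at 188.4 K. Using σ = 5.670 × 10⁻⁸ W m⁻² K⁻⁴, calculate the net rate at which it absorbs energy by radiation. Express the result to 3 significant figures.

Net gain ≈ 3.62 W

Area A = 0.0566 m².
Net radiated power P_net = εσA(T⁴ − T₀⁴) = 0.928×5.670×10⁻⁸×0.0566×(81.7⁴ − 188.4⁴).
T⁴ − T₀⁴ = 4.45542×10⁷ − 1.25986×10⁹ = -1.21531×10⁹ K⁴, so P_net = -3.62 W — negative, meaning a net gain of 3.62 W.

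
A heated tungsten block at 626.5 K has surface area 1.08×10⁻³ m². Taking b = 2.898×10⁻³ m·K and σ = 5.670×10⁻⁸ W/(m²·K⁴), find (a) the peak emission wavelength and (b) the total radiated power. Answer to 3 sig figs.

λ_max ≈ 4.63 μm; P ≈ 9.43 W

(a) λ_max = b/T = 2.898×10⁻³/626.5 = 4.626×10⁻⁶ m = 4.63 μm.
Area A = 1.08×10⁻³ m².
(b) P = σAT⁴ = 5.670×10⁻⁸×1.08×10⁻³×(626.5)⁴ = 9.43 W.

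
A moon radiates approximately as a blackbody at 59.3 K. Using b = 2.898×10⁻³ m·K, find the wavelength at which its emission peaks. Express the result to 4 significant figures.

λ_max ≈ 48.87 μm

Wien's displacement law: λ_max = b/T = (2.898×10⁻³ m·K)/(59.3 K) = 4.8870×10⁻⁵ m.
That is 48.87 μm, in the infrared range.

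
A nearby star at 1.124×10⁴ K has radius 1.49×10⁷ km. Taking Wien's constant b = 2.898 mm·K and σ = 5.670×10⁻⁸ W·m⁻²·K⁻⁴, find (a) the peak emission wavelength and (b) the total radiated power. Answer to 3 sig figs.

(a) λ_max = b/T = 2.898×10⁻³/1.124×10⁴ = 2.578×10⁻⁷ m = 258 nm.
Surface area A = 4πR² = 4π(1.49×10¹⁰ m)² = 2.78986×10²¹ m².
(b) P = σAT⁴ = 5.670×10⁻⁸×2.78986×10²¹×(1.124×10⁴)⁴ = 2.52×10³⁰ W.

λ_max ≈ 258 nm; P ≈ 2.52×10³⁰ W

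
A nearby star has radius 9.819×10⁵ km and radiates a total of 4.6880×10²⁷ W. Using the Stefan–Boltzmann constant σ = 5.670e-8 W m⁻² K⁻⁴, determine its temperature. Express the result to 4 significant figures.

Surface area A = 4πR² = 4π(9.819×10⁸ m)² = 1.21156×10¹⁹ m².
P = σAT⁴ ⇒ T = (P/(σA))^(1/4) = (4.6880×10²⁷/(5.670×10⁻⁸×1.21156×10¹⁹))^(1/4) = 9089 K.

T ≈ 9089 K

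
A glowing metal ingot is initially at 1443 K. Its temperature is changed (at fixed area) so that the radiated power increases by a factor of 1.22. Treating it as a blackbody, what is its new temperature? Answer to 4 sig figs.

T₂ ≈ 1517 K

P ∝ T⁴, so T₂/T₁ = (P₂/P₁)^(1/4) = (1.22)^(1/4) = 1.05097.
T₂ = 1443 × 1.05097 = 1517 K.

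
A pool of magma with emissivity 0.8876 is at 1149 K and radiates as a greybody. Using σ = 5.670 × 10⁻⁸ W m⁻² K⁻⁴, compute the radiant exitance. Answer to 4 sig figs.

I ≈ 8.772×10⁴ W/m²

Stefan–Boltzmann: I = εσT⁴ = 0.8876 × 5.670×10⁻⁸ × (1149)⁴ = 8.772×10⁴ W/m².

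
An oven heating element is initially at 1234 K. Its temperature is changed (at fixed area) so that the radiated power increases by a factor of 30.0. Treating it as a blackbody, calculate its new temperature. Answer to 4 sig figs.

T₂ ≈ 2888 K

P ∝ T⁴, so T₂/T₁ = (P₂/P₁)^(1/4) = (30.0)^(1/4) = 2.34035.
T₂ = 1234 × 2.34035 = 2888 K.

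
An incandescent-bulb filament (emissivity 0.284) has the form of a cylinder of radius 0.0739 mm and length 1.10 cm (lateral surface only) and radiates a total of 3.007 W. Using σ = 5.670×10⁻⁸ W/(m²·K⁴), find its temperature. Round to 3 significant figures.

Lateral area A = 2πrL = 2π×7.39×10⁻⁵×0.0110 = 5.10760×10⁻⁶ m².
P = εσAT⁴ ⇒ T = (P/(εσA))^(1/4) = (3.007/(0.284×5.670×10⁻⁸×5.10760×10⁻⁶))^(1/4) = 2.46×10³ K.

T ≈ 2.46×10³ K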